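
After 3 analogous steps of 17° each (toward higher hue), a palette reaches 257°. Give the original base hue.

206°

3 steps of 17° (toward higher hue) give a net shift of +51°.
Start = end − shift: 257 − 51 = 206°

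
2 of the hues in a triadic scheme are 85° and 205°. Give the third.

A triad places three hues 120° apart.
The full set through 85° is {85°, 205°, 325°}.
Given {85°, 205°}, the missing hue is 325°.

325°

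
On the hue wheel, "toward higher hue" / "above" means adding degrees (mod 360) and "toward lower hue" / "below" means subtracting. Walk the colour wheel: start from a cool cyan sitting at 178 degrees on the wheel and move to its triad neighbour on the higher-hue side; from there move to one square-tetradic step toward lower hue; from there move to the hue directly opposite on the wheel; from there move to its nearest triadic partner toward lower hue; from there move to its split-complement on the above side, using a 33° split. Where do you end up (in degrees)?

+120° (triadic ↑): 178 + 120 = 298°
−90° (square ↓): 298 − 90 = 208°
+180° (complement): 208 + 180 = 388 → 388 − 360 = 28°
−120° (triadic ↓): 28 − 120 = -92 → -92 + 360 = 268°
+213° (split-comp 33° ↑): 268 + 213 = 481 → 481 − 360 = 121°

121°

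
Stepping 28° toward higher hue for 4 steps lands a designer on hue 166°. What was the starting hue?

54°

4 steps of 28° (toward higher hue) give a net shift of +112°.
Start = end − shift: 166 − 112 = 54°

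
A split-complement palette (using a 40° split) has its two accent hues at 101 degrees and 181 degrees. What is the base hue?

The accents sit 40° either side of the complement, so the complement is their short-arc midpoint on the wheel.
Short-arc midpoint of 101° and 181°: 141°.
Base is 180° from the complement: 141 − 180 = -39 → -39 + 360 = 321°

321°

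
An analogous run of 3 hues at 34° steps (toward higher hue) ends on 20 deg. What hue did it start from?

2 steps of 34° (toward higher hue) give a net shift of +68°.
Start = end − shift: 20 − 68 = -48 → -48 + 360 = 312°

312°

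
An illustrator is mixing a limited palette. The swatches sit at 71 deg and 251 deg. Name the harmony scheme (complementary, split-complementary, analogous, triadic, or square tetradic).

complementary

Sort the hues: 71°, 251°.
Successive gaps around the wheel: 180°, 180°.
Two hues 180° apart are complementary.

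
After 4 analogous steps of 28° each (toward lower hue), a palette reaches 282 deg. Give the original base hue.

4 steps of 28° (toward lower hue) give a net shift of −112°.
Start = end − shift: 282 + 112 = 394 → 394 − 360 = 34°

34°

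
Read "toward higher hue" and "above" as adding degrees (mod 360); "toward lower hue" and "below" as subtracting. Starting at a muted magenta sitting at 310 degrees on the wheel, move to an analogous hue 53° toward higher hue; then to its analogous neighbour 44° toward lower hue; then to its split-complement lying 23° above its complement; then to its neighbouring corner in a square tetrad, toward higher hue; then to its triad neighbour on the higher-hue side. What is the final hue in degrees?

12°

+53° (analog 53° ↑): 310 + 53 = 363 → 363 − 360 = 3°
−44° (analog 44° ↓): 3 − 44 = -41 → -41 + 360 = 319°
+203° (split-comp 23° ↑): 319 + 203 = 522 → 522 − 360 = 162°
+90° (square ↑): 162 + 90 = 252°
+120° (triadic ↑): 252 + 120 = 372 → 372 − 360 = 12°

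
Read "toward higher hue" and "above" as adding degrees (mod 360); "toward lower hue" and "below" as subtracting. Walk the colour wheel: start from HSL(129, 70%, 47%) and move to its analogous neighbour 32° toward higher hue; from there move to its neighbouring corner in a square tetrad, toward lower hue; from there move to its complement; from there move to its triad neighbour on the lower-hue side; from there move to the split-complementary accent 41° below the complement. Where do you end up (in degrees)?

analog 32° ↑ +32°: 129 + 32 = 161°
square ↓ −90°: 161 − 90 = 71°
complement +180°: 71 + 180 = 251°
triadic ↓ −120°: 251 − 120 = 131°
split-comp 41° ↓ +139°: 131 + 139 = 270°

270°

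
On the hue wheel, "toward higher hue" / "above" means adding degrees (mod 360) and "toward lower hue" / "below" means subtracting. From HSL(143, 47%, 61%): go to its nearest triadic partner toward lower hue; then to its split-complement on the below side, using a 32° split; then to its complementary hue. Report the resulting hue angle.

351°

triadic ↓ −120°: 143 − 120 = 23°
split-comp 32° ↓ +148°: 23 + 148 = 171°
complement +180°: 171 + 180 = 351°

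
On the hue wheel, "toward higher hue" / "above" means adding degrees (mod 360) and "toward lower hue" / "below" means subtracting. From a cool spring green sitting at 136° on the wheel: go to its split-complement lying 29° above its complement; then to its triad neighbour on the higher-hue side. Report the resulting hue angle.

105°

+209° (split-comp 29° ↑): 136 + 209 = 345°
+120° (triadic ↑): 345 + 120 = 465 → 465 − 360 = 105°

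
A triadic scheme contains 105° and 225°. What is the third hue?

345°

A triad spaces three hues 120° apart.
The full set is {105°, 225°, 345°}.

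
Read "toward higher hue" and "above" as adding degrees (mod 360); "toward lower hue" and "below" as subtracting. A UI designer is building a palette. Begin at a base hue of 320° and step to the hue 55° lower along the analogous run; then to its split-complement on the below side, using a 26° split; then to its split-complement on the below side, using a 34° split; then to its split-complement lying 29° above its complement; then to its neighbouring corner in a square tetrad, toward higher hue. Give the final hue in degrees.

144°

320 − 55 = 265°   (analog 55° ↓)
265 + 154 = 419 → 419 − 360 = 59°   (split-comp 26° ↓)
59 + 146 = 205°   (split-comp 34° ↓)
205 + 209 = 414 → 414 − 360 = 54°   (split-comp 29° ↑)
54 + 90 = 144°   (square ↑)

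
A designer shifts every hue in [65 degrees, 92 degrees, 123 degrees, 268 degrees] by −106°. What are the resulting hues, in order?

65 − 106 = -41 → -41 + 360 = 319°
92 − 106 = -14 → -14 + 360 = 346°
123 − 106 = 17°
268 − 106 = 162°

319°, 346°, 17°, 162°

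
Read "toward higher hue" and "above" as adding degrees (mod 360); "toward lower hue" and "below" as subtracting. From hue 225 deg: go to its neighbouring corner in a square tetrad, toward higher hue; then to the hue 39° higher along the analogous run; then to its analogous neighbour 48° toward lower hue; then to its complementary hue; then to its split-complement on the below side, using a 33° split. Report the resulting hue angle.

225 + 90 = 315°   (square ↑)
315 + 39 = 354°   (analog 39° ↑)
354 − 48 = 306°   (analog 48° ↓)
306 + 180 = 486 → 486 − 360 = 126°   (complement)
126 + 147 = 273°   (split-comp 33° ↓)

273°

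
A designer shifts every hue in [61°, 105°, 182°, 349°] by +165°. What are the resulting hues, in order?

61 + 165 = 226°
105 + 165 = 270°
182 + 165 = 347°
349 + 165 = 514 → 514 − 360 = 154°

226°, 270°, 347°, 154°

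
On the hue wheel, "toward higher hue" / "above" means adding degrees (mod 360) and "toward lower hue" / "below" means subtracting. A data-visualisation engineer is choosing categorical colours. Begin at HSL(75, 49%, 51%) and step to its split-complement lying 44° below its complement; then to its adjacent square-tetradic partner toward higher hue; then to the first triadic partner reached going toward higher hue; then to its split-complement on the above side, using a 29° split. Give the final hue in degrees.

270°

+136° (split-comp 44° ↓): 75 + 136 = 211°
+90° (square ↑): 211 + 90 = 301°
+120° (triadic ↑): 301 + 120 = 421 → 421 − 360 = 61°
+209° (split-comp 29° ↑): 61 + 209 = 270°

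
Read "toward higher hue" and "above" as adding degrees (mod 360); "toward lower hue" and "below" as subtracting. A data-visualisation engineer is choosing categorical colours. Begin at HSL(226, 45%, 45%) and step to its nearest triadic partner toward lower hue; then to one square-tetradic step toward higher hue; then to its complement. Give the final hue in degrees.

16°

226 − 120 = 106°   (triadic ↓)
106 + 90 = 196°   (square ↑)
196 + 180 = 376 → 376 − 360 = 16°   (complement)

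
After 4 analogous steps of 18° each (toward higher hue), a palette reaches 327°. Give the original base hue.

255°

4 steps of 18° (toward higher hue) give a net shift of +72°.
Start = end − shift: 327 − 72 = 255°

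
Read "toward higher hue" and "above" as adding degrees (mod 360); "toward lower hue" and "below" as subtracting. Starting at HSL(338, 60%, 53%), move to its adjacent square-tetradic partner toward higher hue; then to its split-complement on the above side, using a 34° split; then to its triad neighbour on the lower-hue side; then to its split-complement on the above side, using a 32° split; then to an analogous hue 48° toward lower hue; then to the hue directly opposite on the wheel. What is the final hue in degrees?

146°

square ↑ +90°: 338 + 90 = 428 → 428 − 360 = 68°
split-comp 34° ↑ +214°: 68 + 214 = 282°
triadic ↓ −120°: 282 − 120 = 162°
split-comp 32° ↑ +212°: 162 + 212 = 374 → 374 − 360 = 14°
analog 48° ↓ −48°: 14 − 48 = -34 → -34 + 360 = 326°
complement +180°: 326 + 180 = 506 → 506 − 360 = 146°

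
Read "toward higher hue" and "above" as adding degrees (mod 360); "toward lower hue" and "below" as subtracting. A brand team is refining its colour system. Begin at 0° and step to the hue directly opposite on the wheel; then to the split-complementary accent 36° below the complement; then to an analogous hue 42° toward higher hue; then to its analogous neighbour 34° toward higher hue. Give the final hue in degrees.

complement +180°: 0 + 180 = 180°
split-comp 36° ↓ +144°: 180 + 144 = 324°
analog 42° ↑ +42°: 324 + 42 = 366 → 366 − 360 = 6°
analog 34° ↑ +34°: 6 + 34 = 40°

40°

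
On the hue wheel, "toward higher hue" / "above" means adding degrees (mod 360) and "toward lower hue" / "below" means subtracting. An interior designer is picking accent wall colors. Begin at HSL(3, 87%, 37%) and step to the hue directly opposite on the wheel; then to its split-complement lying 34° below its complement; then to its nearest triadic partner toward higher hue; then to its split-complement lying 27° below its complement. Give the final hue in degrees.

+180° (complement): 3 + 180 = 183°
+146° (split-comp 34° ↓): 183 + 146 = 329°
+120° (triadic ↑): 329 + 120 = 449 → 449 − 360 = 89°
+153° (split-comp 27° ↓): 89 + 153 = 242°

242°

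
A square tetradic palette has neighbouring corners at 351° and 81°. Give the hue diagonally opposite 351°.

A square tetradic scheme places four hues 90° apart; opposite corners are 180° apart.
351 + 180 = 531 → 531 − 360 = 171°

171°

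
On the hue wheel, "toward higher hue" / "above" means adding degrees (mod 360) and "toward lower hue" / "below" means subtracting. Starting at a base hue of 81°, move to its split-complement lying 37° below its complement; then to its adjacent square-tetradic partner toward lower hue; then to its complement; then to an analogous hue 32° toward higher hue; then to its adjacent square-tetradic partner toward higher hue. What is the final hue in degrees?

+143° (split-comp 37° ↓): 81 + 143 = 224°
−90° (square ↓): 224 − 90 = 134°
+180° (complement): 134 + 180 = 314°
+32° (analog 32° ↑): 314 + 32 = 346°
+90° (square ↑): 346 + 90 = 436 → 436 − 360 = 76°

76°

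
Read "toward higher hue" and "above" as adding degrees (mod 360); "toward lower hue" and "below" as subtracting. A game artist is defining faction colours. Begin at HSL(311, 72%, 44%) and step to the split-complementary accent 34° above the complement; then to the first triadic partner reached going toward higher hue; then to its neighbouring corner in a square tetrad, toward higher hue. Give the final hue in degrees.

15°

311 + 214 = 525 → 525 − 360 = 165°   (split-comp 34° ↑)
165 + 120 = 285°   (triadic ↑)
285 + 90 = 375 → 375 − 360 = 15°   (square ↑)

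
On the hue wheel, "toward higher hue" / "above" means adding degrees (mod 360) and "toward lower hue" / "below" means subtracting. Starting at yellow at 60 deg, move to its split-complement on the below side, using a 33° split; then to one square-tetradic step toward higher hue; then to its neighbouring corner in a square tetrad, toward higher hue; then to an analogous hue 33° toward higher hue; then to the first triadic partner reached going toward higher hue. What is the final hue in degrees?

60 + 147 = 207°   (split-comp 33° ↓)
207 + 90 = 297°   (square ↑)
297 + 90 = 387 → 387 − 360 = 27°   (square ↑)
27 + 33 = 60°   (analog 33° ↑)
60 + 120 = 180°   (triadic ↑)

180°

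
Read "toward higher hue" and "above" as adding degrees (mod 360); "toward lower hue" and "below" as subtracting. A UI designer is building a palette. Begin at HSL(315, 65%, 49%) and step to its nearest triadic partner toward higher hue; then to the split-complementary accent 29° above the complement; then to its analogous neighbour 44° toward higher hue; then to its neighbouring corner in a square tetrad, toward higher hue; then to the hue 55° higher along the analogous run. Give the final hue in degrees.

+120° (triadic ↑): 315 + 120 = 435 → 435 − 360 = 75°
+209° (split-comp 29° ↑): 75 + 209 = 284°
+44° (analog 44° ↑): 284 + 44 = 328°
+90° (square ↑): 328 + 90 = 418 → 418 − 360 = 58°
+55° (analog 55° ↑): 58 + 55 = 113°

113°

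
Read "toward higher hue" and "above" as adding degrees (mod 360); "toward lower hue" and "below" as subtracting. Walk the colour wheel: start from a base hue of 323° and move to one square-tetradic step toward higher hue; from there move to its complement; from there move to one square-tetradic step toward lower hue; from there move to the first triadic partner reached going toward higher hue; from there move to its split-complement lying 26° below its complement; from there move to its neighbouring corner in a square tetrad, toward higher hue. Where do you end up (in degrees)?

147°

+90° (square ↑): 323 + 90 = 413 → 413 − 360 = 53°
+180° (complement): 53 + 180 = 233°
−90° (square ↓): 233 − 90 = 143°
+120° (triadic ↑): 143 + 120 = 263°
+154° (split-comp 26° ↓): 263 + 154 = 417 → 417 − 360 = 57°
+90° (square ↑): 57 + 90 = 147°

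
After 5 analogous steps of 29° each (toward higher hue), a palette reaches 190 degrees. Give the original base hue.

5 steps of 29° (toward higher hue) give a net shift of +145°.
Start = end − shift: 190 − 145 = 45°

45°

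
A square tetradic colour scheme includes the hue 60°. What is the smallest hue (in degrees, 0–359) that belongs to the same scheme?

A square tetradic scheme places four hues every 90°.
The full set through 60° is {60°, 150°, 240°, 330°}.

60°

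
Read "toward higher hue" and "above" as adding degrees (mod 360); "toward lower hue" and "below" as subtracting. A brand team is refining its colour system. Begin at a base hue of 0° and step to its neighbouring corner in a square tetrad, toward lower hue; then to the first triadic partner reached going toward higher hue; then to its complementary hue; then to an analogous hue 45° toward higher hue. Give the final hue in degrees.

0 − 90 = -90 → -90 + 360 = 270°   (square ↓)
270 + 120 = 390 → 390 − 360 = 30°   (triadic ↑)
30 + 180 = 210°   (complement)
210 + 45 = 255°   (analog 45° ↑)

255°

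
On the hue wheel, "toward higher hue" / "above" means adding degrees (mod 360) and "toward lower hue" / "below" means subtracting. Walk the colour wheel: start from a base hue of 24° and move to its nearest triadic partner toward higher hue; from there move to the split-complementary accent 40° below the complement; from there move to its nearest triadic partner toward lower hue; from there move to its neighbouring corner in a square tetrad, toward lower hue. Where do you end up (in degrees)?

74°

triadic ↑ +120°: 24 + 120 = 144°
split-comp 40° ↓ +140°: 144 + 140 = 284°
triadic ↓ −120°: 284 − 120 = 164°
square ↓ −90°: 164 − 90 = 74°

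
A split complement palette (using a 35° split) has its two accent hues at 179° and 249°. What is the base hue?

The accents sit 35° either side of the complement, so the complement is their short-arc midpoint on the wheel.
Short-arc midpoint of 179° and 249°: 214°.
Base is 180° from the complement: 214 − 180 = 34°

34°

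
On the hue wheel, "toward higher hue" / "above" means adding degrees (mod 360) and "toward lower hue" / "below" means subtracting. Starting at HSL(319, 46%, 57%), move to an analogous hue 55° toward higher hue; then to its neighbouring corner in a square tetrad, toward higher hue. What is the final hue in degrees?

analog 55° ↑ +55°: 319 + 55 = 374 → 374 − 360 = 14°
square ↑ +90°: 14 + 90 = 104°

104°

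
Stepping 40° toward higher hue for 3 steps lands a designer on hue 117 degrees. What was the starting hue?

357°

3 steps of 40° (toward higher hue) give a net shift of +120°.
Start = end − shift: 117 − 120 = -3 → -3 + 360 = 357°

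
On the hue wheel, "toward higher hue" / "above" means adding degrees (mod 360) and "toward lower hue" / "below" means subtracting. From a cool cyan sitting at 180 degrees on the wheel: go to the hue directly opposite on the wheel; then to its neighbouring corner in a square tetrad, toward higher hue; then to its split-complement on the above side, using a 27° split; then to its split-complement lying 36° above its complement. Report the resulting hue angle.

153°

complement +180°: 180 + 180 = 360 → 360 − 360 = 0°
square ↑ +90°: 0 + 90 = 90°
split-comp 27° ↑ +207°: 90 + 207 = 297°
split-comp 36° ↑ +216°: 297 + 216 = 513 → 513 − 360 = 153°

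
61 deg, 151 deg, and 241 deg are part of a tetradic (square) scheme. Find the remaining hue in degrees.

331°

A square tetradic scheme places four hues every 90°.
The full set through 61° is {61°, 151°, 241°, 331°}.
Given {61°, 151°, 241°}, the missing hue is 331°.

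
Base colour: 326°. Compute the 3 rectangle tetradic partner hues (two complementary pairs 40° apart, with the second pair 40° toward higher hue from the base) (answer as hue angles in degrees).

A rectangular tetradic uses two complementary pairs 40° apart: offsets 0°, 40°, 180°, 220°.
326 + 40 = 366 → 366 − 360 = 6°
326 + 180 = 506 → 506 − 360 = 146°
326 + 220 = 546 → 546 − 360 = 186°

6°, 146°, 186°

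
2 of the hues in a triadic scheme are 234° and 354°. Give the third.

114°

A triad places three hues 120° apart.
The full set through 234° is {114°, 234°, 354°}.
Given {234°, 354°}, the missing hue is 114°.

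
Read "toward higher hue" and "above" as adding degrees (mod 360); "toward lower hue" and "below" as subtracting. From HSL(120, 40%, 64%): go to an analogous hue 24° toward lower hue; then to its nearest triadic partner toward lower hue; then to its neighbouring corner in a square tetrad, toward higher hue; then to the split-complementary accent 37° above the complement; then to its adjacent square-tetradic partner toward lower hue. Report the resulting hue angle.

193°

analog 24° ↓ −24°: 120 − 24 = 96°
triadic ↓ −120°: 96 − 120 = -24 → -24 + 360 = 336°
square ↑ +90°: 336 + 90 = 426 → 426 − 360 = 66°
split-comp 37° ↑ +217°: 66 + 217 = 283°
square ↓ −90°: 283 − 90 = 193°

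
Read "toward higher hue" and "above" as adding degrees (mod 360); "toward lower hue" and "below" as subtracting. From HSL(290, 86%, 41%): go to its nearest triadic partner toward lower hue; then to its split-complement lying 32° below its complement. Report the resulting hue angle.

318°

290 − 120 = 170°   (triadic ↓)
170 + 148 = 318°   (split-comp 32° ↓)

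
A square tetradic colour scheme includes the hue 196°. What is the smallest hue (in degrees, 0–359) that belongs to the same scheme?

A square tetradic scheme places four hues every 90°.
The full set through 196° is {16°, 106°, 196°, 286°}.

16°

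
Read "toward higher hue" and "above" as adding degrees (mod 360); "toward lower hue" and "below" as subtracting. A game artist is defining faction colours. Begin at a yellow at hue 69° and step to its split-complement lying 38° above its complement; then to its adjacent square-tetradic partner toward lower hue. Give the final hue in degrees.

+218° (split-comp 38° ↑): 69 + 218 = 287°
−90° (square ↓): 287 − 90 = 197°

197°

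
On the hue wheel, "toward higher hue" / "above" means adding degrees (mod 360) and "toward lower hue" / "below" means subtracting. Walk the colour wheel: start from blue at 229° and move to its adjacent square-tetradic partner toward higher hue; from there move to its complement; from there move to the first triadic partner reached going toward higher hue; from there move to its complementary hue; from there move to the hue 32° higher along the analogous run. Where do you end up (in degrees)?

111°

229 + 90 = 319°   (square ↑)
319 + 180 = 499 → 499 − 360 = 139°   (complement)
139 + 120 = 259°   (triadic ↑)
259 + 180 = 439 → 439 − 360 = 79°   (complement)
79 + 32 = 111°   (analog 32° ↑)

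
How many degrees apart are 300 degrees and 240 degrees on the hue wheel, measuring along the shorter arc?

60°

|300 − 240| = 60.
60 ≤ 180, so the shorter arc is 60°.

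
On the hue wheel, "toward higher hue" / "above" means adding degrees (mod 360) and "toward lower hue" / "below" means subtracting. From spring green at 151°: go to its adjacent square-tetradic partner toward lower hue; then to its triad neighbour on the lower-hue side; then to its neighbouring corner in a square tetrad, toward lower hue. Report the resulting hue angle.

151 − 90 = 61°   (square ↓)
61 − 120 = -59 → -59 + 360 = 301°   (triadic ↓)
301 − 90 = 211°   (square ↓)

211°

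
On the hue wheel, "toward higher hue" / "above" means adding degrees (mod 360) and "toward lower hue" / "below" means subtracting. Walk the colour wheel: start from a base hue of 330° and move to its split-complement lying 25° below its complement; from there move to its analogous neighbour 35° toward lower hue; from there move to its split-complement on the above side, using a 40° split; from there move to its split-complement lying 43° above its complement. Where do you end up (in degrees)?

split-comp 25° ↓ +155°: 330 + 155 = 485 → 485 − 360 = 125°
analog 35° ↓ −35°: 125 − 35 = 90°
split-comp 40° ↑ +220°: 90 + 220 = 310°
split-comp 43° ↑ +223°: 310 + 223 = 533 → 533 − 360 = 173°

173°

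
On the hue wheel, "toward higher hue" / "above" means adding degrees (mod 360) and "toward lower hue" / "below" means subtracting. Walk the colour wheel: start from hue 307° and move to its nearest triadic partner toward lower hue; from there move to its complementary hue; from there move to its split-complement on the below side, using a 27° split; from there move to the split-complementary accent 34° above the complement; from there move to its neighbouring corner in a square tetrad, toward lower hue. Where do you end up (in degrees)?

284°

triadic ↓ −120°: 307 − 120 = 187°
complement +180°: 187 + 180 = 367 → 367 − 360 = 7°
split-comp 27° ↓ +153°: 7 + 153 = 160°
split-comp 34° ↑ +214°: 160 + 214 = 374 → 374 − 360 = 14°
square ↓ −90°: 14 − 90 = -76 → -76 + 360 = 284°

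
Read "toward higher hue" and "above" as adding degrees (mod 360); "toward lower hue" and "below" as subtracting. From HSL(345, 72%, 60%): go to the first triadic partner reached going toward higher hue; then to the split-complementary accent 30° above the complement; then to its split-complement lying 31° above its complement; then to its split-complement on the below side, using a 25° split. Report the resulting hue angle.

321°

+120° (triadic ↑): 345 + 120 = 465 → 465 − 360 = 105°
+210° (split-comp 30° ↑): 105 + 210 = 315°
+211° (split-comp 31° ↑): 315 + 211 = 526 → 526 − 360 = 166°
+155° (split-comp 25° ↓): 166 + 155 = 321°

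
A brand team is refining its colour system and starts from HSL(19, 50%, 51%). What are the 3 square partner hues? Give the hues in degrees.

19 + 90 = 109°
19 + 180 = 199°
19 + 270 = 289°

109°, 199°, and 289°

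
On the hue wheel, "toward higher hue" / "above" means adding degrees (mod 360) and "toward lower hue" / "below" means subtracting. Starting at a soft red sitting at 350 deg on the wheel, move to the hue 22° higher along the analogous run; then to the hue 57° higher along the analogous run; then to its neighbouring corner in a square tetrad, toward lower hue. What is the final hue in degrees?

350 + 22 = 372 → 372 − 360 = 12°   (analog 22° ↑)
12 + 57 = 69°   (analog 57° ↑)
69 − 90 = -21 → -21 + 360 = 339°   (square ↓)

339°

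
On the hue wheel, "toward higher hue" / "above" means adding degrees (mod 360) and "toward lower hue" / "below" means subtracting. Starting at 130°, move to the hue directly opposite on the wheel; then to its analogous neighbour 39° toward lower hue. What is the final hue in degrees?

complement +180°: 130 + 180 = 310°
analog 39° ↓ −39°: 310 − 39 = 271°

271°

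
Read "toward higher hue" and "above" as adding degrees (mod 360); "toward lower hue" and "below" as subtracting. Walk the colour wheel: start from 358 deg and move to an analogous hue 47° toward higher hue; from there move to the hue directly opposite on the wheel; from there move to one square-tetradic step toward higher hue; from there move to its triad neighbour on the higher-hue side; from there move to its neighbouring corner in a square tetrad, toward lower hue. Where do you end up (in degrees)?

+47° (analog 47° ↑): 358 + 47 = 405 → 405 − 360 = 45°
+180° (complement): 45 + 180 = 225°
+90° (square ↑): 225 + 90 = 315°
+120° (triadic ↑): 315 + 120 = 435 → 435 − 360 = 75°
−90° (square ↓): 75 − 90 = -15 → -15 + 360 = 345°

345°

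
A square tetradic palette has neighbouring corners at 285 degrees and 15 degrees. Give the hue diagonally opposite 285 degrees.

A square tetradic scheme places four hues 90° apart; opposite corners are 180° apart.
285 + 180 = 465 → 465 − 360 = 105°

105°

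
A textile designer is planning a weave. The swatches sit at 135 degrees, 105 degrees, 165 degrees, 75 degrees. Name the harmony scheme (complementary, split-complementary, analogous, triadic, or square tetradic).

analogous

Sort the hues: 75°, 105°, 135°, 165°.
Successive gaps around the wheel: 30°, 30°, 30°, 270°.
A run of hues at equal small steps (30°) with one large closing gap is an analogous group.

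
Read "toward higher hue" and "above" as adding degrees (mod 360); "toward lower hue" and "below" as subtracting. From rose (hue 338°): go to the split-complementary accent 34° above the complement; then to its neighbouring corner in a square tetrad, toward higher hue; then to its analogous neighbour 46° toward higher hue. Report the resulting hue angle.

328°

split-comp 34° ↑ +214°: 338 + 214 = 552 → 552 − 360 = 192°
square ↑ +90°: 192 + 90 = 282°
analog 46° ↑ +46°: 282 + 46 = 328°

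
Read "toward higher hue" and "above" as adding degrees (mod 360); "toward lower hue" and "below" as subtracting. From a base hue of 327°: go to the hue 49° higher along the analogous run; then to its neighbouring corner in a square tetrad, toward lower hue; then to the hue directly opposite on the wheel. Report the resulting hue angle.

+49° (analog 49° ↑): 327 + 49 = 376 → 376 − 360 = 16°
−90° (square ↓): 16 − 90 = -74 → -74 + 360 = 286°
+180° (complement): 286 + 180 = 466 → 466 − 360 = 106°

106°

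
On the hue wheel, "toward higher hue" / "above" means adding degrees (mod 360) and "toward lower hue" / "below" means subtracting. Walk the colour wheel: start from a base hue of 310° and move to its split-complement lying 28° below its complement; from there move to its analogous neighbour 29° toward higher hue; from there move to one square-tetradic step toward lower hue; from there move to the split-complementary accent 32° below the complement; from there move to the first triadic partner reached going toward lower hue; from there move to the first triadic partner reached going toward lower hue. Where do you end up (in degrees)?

310 + 152 = 462 → 462 − 360 = 102°   (split-comp 28° ↓)
102 + 29 = 131°   (analog 29° ↑)
131 − 90 = 41°   (square ↓)
41 + 148 = 189°   (split-comp 32° ↓)
189 − 120 = 69°   (triadic ↓)
69 − 120 = -51 → -51 + 360 = 309°   (triadic ↓)

309°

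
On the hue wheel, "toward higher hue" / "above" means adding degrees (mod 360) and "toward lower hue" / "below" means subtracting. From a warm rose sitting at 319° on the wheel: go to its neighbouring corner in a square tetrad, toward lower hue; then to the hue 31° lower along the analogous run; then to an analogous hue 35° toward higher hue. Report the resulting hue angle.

319 − 90 = 229°   (square ↓)
229 − 31 = 198°   (analog 31° ↓)
198 + 35 = 233°   (analog 35° ↑)

233°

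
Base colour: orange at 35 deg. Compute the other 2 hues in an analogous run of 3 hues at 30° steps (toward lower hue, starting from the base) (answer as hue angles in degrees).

35 − 30 = 5°
35 − 60 = -25 → -25 + 360 = 335°

5° and 335°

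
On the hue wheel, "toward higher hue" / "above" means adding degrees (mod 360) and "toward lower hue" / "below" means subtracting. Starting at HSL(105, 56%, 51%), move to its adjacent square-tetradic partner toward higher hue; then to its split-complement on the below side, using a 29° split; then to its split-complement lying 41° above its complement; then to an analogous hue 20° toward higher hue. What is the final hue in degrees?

105 + 90 = 195°   (square ↑)
195 + 151 = 346°   (split-comp 29° ↓)
346 + 221 = 567 → 567 − 360 = 207°   (split-comp 41° ↑)
207 + 20 = 227°   (analog 20° ↑)

227°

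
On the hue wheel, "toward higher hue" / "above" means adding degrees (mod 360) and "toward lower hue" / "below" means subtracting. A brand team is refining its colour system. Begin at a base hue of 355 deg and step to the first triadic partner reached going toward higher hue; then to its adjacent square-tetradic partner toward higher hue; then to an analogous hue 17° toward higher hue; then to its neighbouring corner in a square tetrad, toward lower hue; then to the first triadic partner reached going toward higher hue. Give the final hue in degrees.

252°

triadic ↑ +120°: 355 + 120 = 475 → 475 − 360 = 115°
square ↑ +90°: 115 + 90 = 205°
analog 17° ↑ +17°: 205 + 17 = 222°
square ↓ −90°: 222 − 90 = 132°
triadic ↑ +120°: 132 + 120 = 252°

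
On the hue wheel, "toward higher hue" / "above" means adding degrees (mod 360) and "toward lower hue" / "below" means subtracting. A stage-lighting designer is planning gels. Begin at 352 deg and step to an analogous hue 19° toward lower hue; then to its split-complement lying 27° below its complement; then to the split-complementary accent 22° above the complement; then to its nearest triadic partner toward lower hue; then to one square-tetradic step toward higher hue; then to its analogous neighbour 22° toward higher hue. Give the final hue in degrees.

320°

analog 19° ↓ −19°: 352 − 19 = 333°
split-comp 27° ↓ +153°: 333 + 153 = 486 → 486 − 360 = 126°
split-comp 22° ↑ +202°: 126 + 202 = 328°
triadic ↓ −120°: 328 − 120 = 208°
square ↑ +90°: 208 + 90 = 298°
analog 22° ↑ +22°: 298 + 22 = 320°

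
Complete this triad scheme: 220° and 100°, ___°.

A triad places three hues 120° apart.
The full set through 100° is {100°, 220°, 340°}.
Given {100°, 220°}, the missing hue is 340°.

340°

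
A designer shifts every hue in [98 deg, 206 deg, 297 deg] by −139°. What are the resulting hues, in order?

319°, 67°, 158°

98 − 139 = -41 → -41 + 360 = 319°
206 − 139 = 67°
297 − 139 = 158°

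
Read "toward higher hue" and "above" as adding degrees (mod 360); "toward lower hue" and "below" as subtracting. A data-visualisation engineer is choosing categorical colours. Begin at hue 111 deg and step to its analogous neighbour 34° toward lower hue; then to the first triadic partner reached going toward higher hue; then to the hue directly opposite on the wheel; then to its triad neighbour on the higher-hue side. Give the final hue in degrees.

137°

−34° (analog 34° ↓): 111 − 34 = 77°
+120° (triadic ↑): 77 + 120 = 197°
+180° (complement): 197 + 180 = 377 → 377 − 360 = 17°
+120° (triadic ↑): 17 + 120 = 137°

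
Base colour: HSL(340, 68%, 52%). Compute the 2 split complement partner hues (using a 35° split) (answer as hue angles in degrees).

Split-complementary hues sit 35° either side of the complement.
Complement of 340 degrees: 340 + 180 = 520 → 520 − 360 = 160°
160 − 35 = 125°
160 + 35 = 195°

125° and 195°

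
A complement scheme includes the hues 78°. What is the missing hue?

258°

The complement sits 180° across the wheel.
The full set through 78° is {78°, 258°}.
Given {78°}, the missing hue is 258°.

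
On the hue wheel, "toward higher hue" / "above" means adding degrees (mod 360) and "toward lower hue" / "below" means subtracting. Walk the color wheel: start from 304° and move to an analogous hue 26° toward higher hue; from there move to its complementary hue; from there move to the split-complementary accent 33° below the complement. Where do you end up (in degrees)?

297°

analog 26° ↑ +26°: 304 + 26 = 330°
complement +180°: 330 + 180 = 510 → 510 − 360 = 150°
split-comp 33° ↓ +147°: 150 + 147 = 297°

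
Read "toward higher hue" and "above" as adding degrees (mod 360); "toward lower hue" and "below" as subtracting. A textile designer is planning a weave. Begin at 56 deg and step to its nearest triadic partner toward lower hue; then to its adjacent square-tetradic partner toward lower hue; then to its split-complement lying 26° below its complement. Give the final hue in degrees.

56 − 120 = -64 → -64 + 360 = 296°   (triadic ↓)
296 − 90 = 206°   (square ↓)
206 + 154 = 360 → 360 − 360 = 0°   (split-comp 26° ↓)

0°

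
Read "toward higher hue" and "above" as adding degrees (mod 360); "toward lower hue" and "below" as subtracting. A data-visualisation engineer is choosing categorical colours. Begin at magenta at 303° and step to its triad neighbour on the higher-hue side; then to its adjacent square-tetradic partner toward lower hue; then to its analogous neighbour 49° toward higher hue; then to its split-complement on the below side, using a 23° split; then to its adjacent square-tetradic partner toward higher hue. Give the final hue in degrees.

269°

triadic ↑ +120°: 303 + 120 = 423 → 423 − 360 = 63°
square ↓ −90°: 63 − 90 = -27 → -27 + 360 = 333°
analog 49° ↑ +49°: 333 + 49 = 382 → 382 − 360 = 22°
split-comp 23° ↓ +157°: 22 + 157 = 179°
square ↑ +90°: 179 + 90 = 269°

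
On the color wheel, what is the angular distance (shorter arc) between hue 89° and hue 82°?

|89 − 82| = 7.
7 ≤ 180, so the shorter arc is 7°.

7°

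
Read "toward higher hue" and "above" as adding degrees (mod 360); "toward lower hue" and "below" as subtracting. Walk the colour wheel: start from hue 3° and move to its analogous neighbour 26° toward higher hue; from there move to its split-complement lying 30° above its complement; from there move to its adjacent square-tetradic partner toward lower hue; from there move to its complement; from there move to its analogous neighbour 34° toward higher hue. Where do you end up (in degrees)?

3°

3 + 26 = 29°   (analog 26° ↑)
29 + 210 = 239°   (split-comp 30° ↑)
239 − 90 = 149°   (square ↓)
149 + 180 = 329°   (complement)
329 + 34 = 363 → 363 − 360 = 3°   (analog 34° ↑)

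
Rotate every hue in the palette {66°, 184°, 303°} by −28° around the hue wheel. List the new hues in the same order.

66 − 28 = 38°
184 − 28 = 156°
303 − 28 = 275°

38°, 156°, 275°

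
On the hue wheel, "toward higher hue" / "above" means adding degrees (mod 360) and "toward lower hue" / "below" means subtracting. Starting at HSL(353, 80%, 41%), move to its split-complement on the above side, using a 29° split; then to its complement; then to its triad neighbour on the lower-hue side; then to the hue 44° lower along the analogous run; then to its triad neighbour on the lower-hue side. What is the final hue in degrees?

353 + 209 = 562 → 562 − 360 = 202°   (split-comp 29° ↑)
202 + 180 = 382 → 382 − 360 = 22°   (complement)
22 − 120 = -98 → -98 + 360 = 262°   (triadic ↓)
262 − 44 = 218°   (analog 44° ↓)
218 − 120 = 98°   (triadic ↓)

98°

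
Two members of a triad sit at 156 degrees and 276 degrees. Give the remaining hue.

36°

A triad spaces three hues 120° apart.
The full set is {36°, 156°, 276°}.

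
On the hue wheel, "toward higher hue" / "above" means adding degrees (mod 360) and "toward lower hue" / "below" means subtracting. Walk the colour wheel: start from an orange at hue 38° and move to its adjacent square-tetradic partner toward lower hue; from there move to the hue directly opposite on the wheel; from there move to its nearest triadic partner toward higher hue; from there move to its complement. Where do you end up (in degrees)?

38 − 90 = -52 → -52 + 360 = 308°   (square ↓)
308 + 180 = 488 → 488 − 360 = 128°   (complement)
128 + 120 = 248°   (triadic ↑)
248 + 180 = 428 → 428 − 360 = 68°   (complement)

68°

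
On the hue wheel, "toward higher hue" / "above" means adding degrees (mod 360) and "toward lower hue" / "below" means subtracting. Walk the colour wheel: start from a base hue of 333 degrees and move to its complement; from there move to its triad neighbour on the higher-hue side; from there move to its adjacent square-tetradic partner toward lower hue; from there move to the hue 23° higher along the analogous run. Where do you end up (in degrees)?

333 + 180 = 513 → 513 − 360 = 153°   (complement)
153 + 120 = 273°   (triadic ↑)
273 − 90 = 183°   (square ↓)
183 + 23 = 206°   (analog 23° ↑)

206°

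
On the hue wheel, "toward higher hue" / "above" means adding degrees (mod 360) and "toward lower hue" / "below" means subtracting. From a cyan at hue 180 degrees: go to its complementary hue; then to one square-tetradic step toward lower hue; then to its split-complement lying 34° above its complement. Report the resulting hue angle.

124°

180 + 180 = 360 → 360 − 360 = 0°   (complement)
0 − 90 = -90 → -90 + 360 = 270°   (square ↓)
270 + 214 = 484 → 484 − 360 = 124°   (split-comp 34° ↑)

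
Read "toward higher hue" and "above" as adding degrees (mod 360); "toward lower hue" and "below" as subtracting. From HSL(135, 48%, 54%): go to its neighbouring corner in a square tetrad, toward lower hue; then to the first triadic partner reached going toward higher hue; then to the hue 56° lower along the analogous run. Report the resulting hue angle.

109°

135 − 90 = 45°   (square ↓)
45 + 120 = 165°   (triadic ↑)
165 − 56 = 109°   (analog 56° ↓)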